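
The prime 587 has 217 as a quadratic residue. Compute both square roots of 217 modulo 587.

Since 587 ≡ 3 (mod 4), a square root of 217 is 217^((587+1)/4) = 217^147 mod 587.
Repeated squaring: 217^2≡129, 217^4≡205, 217^8≡348, 217^16≡182, 217^32≡252, 217^64≡108, 217^128≡511 (mod 587).
217^147 = 217^(128+16+2+1) ≡ 112 (mod 587).
Check: 112² = 12544 ≡ 217 (mod 587). The two roots are 112 and 475.

112, 475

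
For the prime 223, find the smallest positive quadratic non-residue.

3

(2/223) = +1, so 2 is a residue.
(3/223) = −1, so 3 is the smallest positive non-residue mod 223.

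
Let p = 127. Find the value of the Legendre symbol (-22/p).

First reduce: -22 ≡ 105 (mod 127).
Reciprocity: 105 ≡ 1 and 127 ≡ 3 (mod 4), so (105/127) = +(127/105).
Reduce top mod 105: now compute (22/105).
Pull out 2: since 105 ≡ 1 (mod 8), (2/105) = +1.
Reciprocity: 11 ≡ 3 and 105 ≡ 1 (mod 4), so (11/105) = +(105/11).
Reduce top mod 11: now compute (6/11).
Pull out 2: since 11 ≡ 3 (mod 8), (2/11) = -1.
Reciprocity: 3 ≡ 3 and 11 ≡ 3 (mod 4), so (3/11) = −(11/3).
Reduce top mod 3: now compute (2/3).
Pull out 2: since 3 ≡ 3 (mod 8), (2/3) = -1.
Reached (1/3) = 1. Collecting the sign flips along the way, the symbol is -1.

-1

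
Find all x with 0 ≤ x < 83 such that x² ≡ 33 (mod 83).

38, 45

Since 83 ≡ 3 (mod 4), a square root of 33 is 33^((83+1)/4) = 33^21 mod 83.
Repeated squaring: 33^2≡10, 33^4≡17, 33^8≡40, 33^16≡23 (mod 83).
33^21 = 33^(16+4+1) ≡ 38 (mod 83).
Check: 38² = 1444 ≡ 33 (mod 83). The two roots are 38 and 45.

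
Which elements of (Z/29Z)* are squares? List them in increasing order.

1,4,5,6,7,9,13,16,20,22,23,24,25,28

Square k = 1,…,14 (k and 29−k give the same square):
1²=1, 2²=4, 3²=9, 4²=16, 5²=25, 6²≡7, 7²≡20, 8²≡6, 9²≡23, 10²≡13, 11²≡5, 12²≡28, 13²≡24, 14²≡22 (mod 29).
So the quadratic residues mod 29 are {1, 4, 5, 6, 7, 9, 13, 16, 20, 22, 23, 24, 25, 28}.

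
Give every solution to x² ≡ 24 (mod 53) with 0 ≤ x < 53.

53 ≡ 1 (mod 4), so we find a root by search.
Trying successive values, 17² = 289 ≡ 24 (mod 53). The other root is 53 − 17 = 36.

17, 36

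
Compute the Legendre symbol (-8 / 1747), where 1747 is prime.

First reduce: -8 ≡ 1739 (mod 1747).
Reciprocity: 1739 ≡ 3 and 1747 ≡ 3 (mod 4), so (1739/1747) = −(1747/1739).
Reduce top mod 1739: now compute (8/1739).
Pull out 2^3: since 1739 ≡ 3 (mod 8), (2/1739) = -1, so (2/1739)^3 = -1.
Reached (1/1739) = 1. Collecting the sign flips along the way, the symbol is +1.

1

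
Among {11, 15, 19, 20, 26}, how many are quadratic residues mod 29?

(11/29) = -1 → non-residue.
(15/29) = -1 → non-residue.
(19/29) = -1 → non-residue.
(20/29) = +1 → QR.
(26/29) = -1 → non-residue.
Total quadratic residues among the 5: 1.

1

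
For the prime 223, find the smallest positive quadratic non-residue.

(2/223) = +1, so 2 is a residue.
(3/223) = −1, so 3 is the smallest positive non-residue mod 223.

3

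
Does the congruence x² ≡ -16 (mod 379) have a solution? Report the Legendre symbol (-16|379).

-1

Euler's criterion: (-16/379) ≡ 363^189 (mod 379).
363^2 ≡ 256 (mod 379)
363^4 ≡ 348 (mod 379)
363^8 ≡ 203 (mod 379)
363^16 ≡ 277 (mod 379)
363^32 ≡ 171 (mod 379)
363^64 ≡ 58 (mod 379)
363^128 ≡ 332 (mod 379)
363^189 = 363^(128+32+16+8+4+1) ≡ 378 (mod 379).
Result is 378 ≡ −1, so (-16/379) = −1.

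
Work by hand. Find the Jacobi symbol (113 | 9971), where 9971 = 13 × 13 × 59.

-1

Reciprocity: 113 ≡ 1 and 9971 ≡ 3 (mod 4), so (113/9971) = +(9971/113).
Reduce top mod 113: now compute (27/113).
Reciprocity: 27 ≡ 3 and 113 ≡ 1 (mod 4), so (27/113) = +(113/27).
Reduce top mod 27: now compute (5/27).
Reciprocity: 5 ≡ 1 and 27 ≡ 3 (mod 4), so (5/27) = +(27/5).
Reduce top mod 5: now compute (2/5).
Pull out 2: since 5 ≡ 5 (mod 8), (2/5) = -1.
Reached (1/5) = 1. Collecting the sign flips along the way, the symbol is -1.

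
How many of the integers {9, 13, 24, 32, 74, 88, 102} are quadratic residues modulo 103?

3

(9/103) = +1 → QR.
(13/103) = +1 → QR.
(24/103) = -1 → non-residue.
(32/103) = +1 → QR.
(74/103) = -1 → non-residue.
(88/103) = -1 → non-residue.
(102/103) = -1 → non-residue.
Total quadratic residues among the 7: 3.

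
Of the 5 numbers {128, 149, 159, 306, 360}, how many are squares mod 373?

1

(128/373) = -1 → non-residue.
(149/373) = -1 → non-residue.
(159/373) = -1 → non-residue.
(306/373) = -1 → non-residue.
(360/373) = +1 → QR.
Total quadratic residues among the 5: 1.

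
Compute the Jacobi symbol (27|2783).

1

Reciprocity: 27 ≡ 3 and 2783 ≡ 3 (mod 4), so (27/2783) = −(2783/27).
Reduce top mod 27: now compute (2/27).
Pull out 2: since 27 ≡ 3 (mod 8), (2/27) = -1.
Reached (1/27) = 1. Collecting the sign flips along the way, the symbol is +1.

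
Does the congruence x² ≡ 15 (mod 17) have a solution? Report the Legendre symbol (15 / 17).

1

Reciprocity: 15 ≡ 3 and 17 ≡ 1 (mod 4), so (15/17) = +(17/15).
Reduce top mod 15: now compute (2/15).
Pull out 2: since 15 ≡ 7 (mod 8), (2/15) = +1.
Reached (1/15) = 1. Collecting the sign flips along the way, the symbol is +1.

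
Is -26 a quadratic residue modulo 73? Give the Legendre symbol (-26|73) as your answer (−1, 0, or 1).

-1

Euler's criterion: (-26/73) ≡ 47^36 (mod 73).
47^2 ≡ 19 (mod 73)
47^4 ≡ 69 (mod 73)
47^8 ≡ 16 (mod 73)
47^16 ≡ 37 (mod 73)
47^32 ≡ 55 (mod 73)
47^36 = 47^(32+4) ≡ 72 (mod 73).
Result is 72 ≡ −1, so (-26/73) = −1.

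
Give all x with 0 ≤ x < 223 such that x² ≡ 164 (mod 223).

Since 223 ≡ 3 (mod 4), a square root of 164 is 164^((223+1)/4) = 164^56 mod 223.
Repeated squaring: 164^2≡136, 164^4≡210, 164^8≡169, 164^16≡17, 164^32≡66 (mod 223).
164^56 = 164^(32+16+8) ≡ 68 (mod 223).
Check: 68² = 4624 ≡ 164 (mod 223). The two roots are 68 and 155.

68, 155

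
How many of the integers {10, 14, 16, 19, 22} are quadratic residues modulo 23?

1

(10/23) = -1 → non-residue.
(14/23) = -1 → non-residue.
(16/23) = +1 → QR.
(19/23) = -1 → non-residue.
(22/23) = -1 → non-residue.
Total quadratic residues among the 5: 1.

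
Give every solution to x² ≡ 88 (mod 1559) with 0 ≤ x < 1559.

Since 1559 ≡ 3 (mod 4), a square root of 88 is 88^((1559+1)/4) = 88^390 mod 1559.
Repeated squaring: 88^2≡1508, 88^4≡1042, 88^8≡700, 88^16≡474, 88^32≡180, 88^64≡1220, 88^128≡1114, 88^256≡32 (mod 1559).
88^390 = 88^(256+128+4+2) ≡ 362 (mod 1559).
Check: 362² = 131044 ≡ 88 (mod 1559). The two roots are 362 and 1197.

362, 1197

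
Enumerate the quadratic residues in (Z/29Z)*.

1, 4, 5, 6, 7, 9, 13, 16, 20, 22, 23, 24, 25, 28

Square k = 1,…,14 (k and 29−k give the same square):
1²=1, 2²=4, 3²=9, 4²=16, 5²=25, 6²≡7, 7²≡20, 8²≡6, 9²≡23, 10²≡13, 11²≡5, 12²≡28, 13²≡24, 14²≡22 (mod 29).
So the quadratic residues mod 29 are {1, 4, 5, 6, 7, 9, 13, 16, 20, 22, 23, 24, 25, 28}.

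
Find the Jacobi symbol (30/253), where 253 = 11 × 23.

Pull out 2: since 253 ≡ 5 (mod 8), (2/253) = -1.
Reciprocity: 15 ≡ 3 and 253 ≡ 1 (mod 4), so (15/253) = +(253/15).
Reduce top mod 15: now compute (13/15).
Reciprocity: 13 ≡ 1 and 15 ≡ 3 (mod 4), so (13/15) = +(15/13).
Reduce top mod 13: now compute (2/13).
Pull out 2: since 13 ≡ 5 (mod 8), (2/13) = -1.
Reached (1/13) = 1. Collecting the sign flips along the way, the symbol is +1.

1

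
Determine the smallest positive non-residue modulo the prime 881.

(2/881) = +1, so 2 is a residue.
(3/881) = −1, so 3 is the smallest positive non-residue mod 881.

3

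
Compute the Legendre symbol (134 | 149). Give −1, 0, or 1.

-1

Pull out 2: since 149 ≡ 5 (mod 8), (2/149) = -1.
Reciprocity: 67 ≡ 3 and 149 ≡ 1 (mod 4), so (67/149) = +(149/67).
Reduce top mod 67: now compute (15/67).
Reciprocity: 15 ≡ 3 and 67 ≡ 3 (mod 4), so (15/67) = −(67/15).
Reduce top mod 15: now compute (7/15).
Reciprocity: 7 ≡ 3 and 15 ≡ 3 (mod 4), so (7/15) = −(15/7).
Reduce top mod 7: now compute (1/7).
Reached (1/7) = 1. Collecting the sign flips along the way, the symbol is -1.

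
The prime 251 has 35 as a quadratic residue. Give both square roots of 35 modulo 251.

Since 251 ≡ 3 (mod 4), a square root of 35 is 35^((251+1)/4) = 35^63 mod 251.
Repeated squaring: 35^2≡221, 35^4≡147, 35^8≡23, 35^16≡27, 35^32≡227 (mod 251).
35^63 = 35^(32+16+8+4+2+1) ≡ 81 (mod 251).
Check: 81² = 6561 ≡ 35 (mod 251). The two roots are 81 and 170.

81, 170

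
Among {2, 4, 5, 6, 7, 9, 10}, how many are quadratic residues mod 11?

(2/11) = -1 → non-residue.
(4/11) = +1 → QR.
(5/11) = +1 → QR.
(6/11) = -1 → non-residue.
(7/11) = -1 → non-residue.
(9/11) = +1 → QR.
(10/11) = -1 → non-residue.
Total quadratic residues among the 7: 3.

3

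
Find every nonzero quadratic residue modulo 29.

Square k = 1,…,14 (k and 29−k give the same square):
1²=1, 2²=4, 3²=9, 4²=16, 5²=25, 6²≡7, 7²≡20, 8²≡6, 9²≡23, 10²≡13, 11²≡5, 12²≡28, 13²≡24, 14²≡22 (mod 29).
So the quadratic residues mod 29 are {1, 4, 5, 6, 7, 9, 13, 16, 20, 22, 23, 24, 25, 28}.

1,4,5,6,7,9,13,16,20,22,23,24,25,28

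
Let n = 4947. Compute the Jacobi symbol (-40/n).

-1

First reduce: -40 ≡ 4907 (mod 4947).
Reciprocity: 4907 ≡ 3 and 4947 ≡ 3 (mod 4), so (4907/4947) = −(4947/4907).
Reduce top mod 4907: now compute (40/4907).
Pull out 2^3: since 4907 ≡ 3 (mod 8), (2/4907) = -1, so (2/4907)^3 = -1.
Reciprocity: 5 ≡ 1 and 4907 ≡ 3 (mod 4), so (5/4907) = +(4907/5).
Reduce top mod 5: now compute (2/5).
Pull out 2: since 5 ≡ 5 (mod 8), (2/5) = -1.
Reached (1/5) = 1. Collecting the sign flips along the way, the symbol is -1.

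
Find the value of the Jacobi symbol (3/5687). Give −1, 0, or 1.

Reciprocity: 3 ≡ 3 and 5687 ≡ 3 (mod 4), so (3/5687) = −(5687/3).
Reduce top mod 3: now compute (2/3).
Pull out 2: since 3 ≡ 3 (mod 8), (2/3) = -1.
Reached (1/3) = 1. Collecting the sign flips along the way, the symbol is +1.

1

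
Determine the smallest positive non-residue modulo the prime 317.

(2/317) = −1, so 2 is the smallest positive non-residue mod 317.

2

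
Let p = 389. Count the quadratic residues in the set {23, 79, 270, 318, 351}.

(23/389) = -1 → non-residue.
(79/389) = +1 → QR.
(270/389) = +1 → QR.
(318/389) = -1 → non-residue.
(351/389) = -1 → non-residue.
Total quadratic residues among the 5: 2.

2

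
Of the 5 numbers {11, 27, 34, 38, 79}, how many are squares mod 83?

3

(11/83) = +1 → QR.
(27/83) = +1 → QR.
(34/83) = -1 → non-residue.
(38/83) = +1 → QR.
(79/83) = -1 → non-residue.
Total quadratic residues among the 5: 3.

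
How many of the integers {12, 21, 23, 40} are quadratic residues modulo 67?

3

(12/67) = -1 → non-residue.
(21/67) = +1 → QR.
(23/67) = +1 → QR.
(40/67) = +1 → QR.
Total quadratic residues among the 4: 3.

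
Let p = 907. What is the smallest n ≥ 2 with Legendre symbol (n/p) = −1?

(2/907) = −1, so 2 is the smallest positive non-residue mod 907.

2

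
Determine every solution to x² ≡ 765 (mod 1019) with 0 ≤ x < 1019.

322, 697

Since 1019 ≡ 3 (mod 4), a square root of 765 is 765^((1019+1)/4) = 765^255 mod 1019.
Repeated squaring: 765^2≡319, 765^4≡880, 765^8≡979, 765^16≡581, 765^32≡272, 765^64≡616, 765^128≡388 (mod 1019).
765^255 = 765^(128+64+32+16+8+4+2+1) ≡ 322 (mod 1019).
Check: 322² = 103684 ≡ 765 (mod 1019). The two roots are 322 and 697.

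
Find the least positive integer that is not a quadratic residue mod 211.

2

(2/211) = −1, so 2 is the smallest positive non-residue mod 211.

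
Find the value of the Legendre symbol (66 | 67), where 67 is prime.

-1

Pull out 2: since 67 ≡ 3 (mod 8), (2/67) = -1.
Reciprocity: 33 ≡ 1 and 67 ≡ 3 (mod 4), so (33/67) = +(67/33).
Reduce top mod 33: now compute (1/33).
Reached (1/33) = 1. Collecting the sign flips along the way, the symbol is -1.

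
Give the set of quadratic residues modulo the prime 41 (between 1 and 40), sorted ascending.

Square k = 1,…,20 (k and 41−k give the same square):
1²=1, 2²=4, 3²=9, 4²=16, 5²=25, 6²=36, 7²≡8, 8²≡23, 9²≡40, 10²≡18, 11²≡39, 12²≡21, 13²≡5, 14²≡32, 15²≡20, 16²≡10, 17²≡2, 18²≡37, 19²≡33, 20²≡31 (mod 41).
So the quadratic residues mod 41 are {1, 2, 4, 5, 8, 9, 10, 16, 18, 20, 21, 23, 25, 31, 32, 33, 36, 37, 39, 40}.

1, 2, 4, 5, 8, 9, 10, 16, 18, 20, 21, 23, 25, 31, 32, 33, 36, 37, 39, 40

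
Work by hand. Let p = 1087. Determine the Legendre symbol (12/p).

Euler's criterion: (12/1087) ≡ 12^543 (mod 1087).
12^2 ≡ 144 (mod 1087)
12^4 ≡ 83 (mod 1087)
12^8 ≡ 367 (mod 1087)
12^16 ≡ 988 (mod 1087)
12^32 ≡ 18 (mod 1087)
12^64 ≡ 324 (mod 1087)
12^128 ≡ 624 (mod 1087)
12^256 ≡ 230 (mod 1087)
12^512 ≡ 724 (mod 1087)
12^543 = 12^(512+16+8+4+2+1) ≡ 1086 (mod 1087).
Result is 1086 ≡ −1, so (12/1087) = −1.

-1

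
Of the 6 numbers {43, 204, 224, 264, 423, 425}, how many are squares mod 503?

4

(43/503) = +1 → QR.
(204/503) = -1 → non-residue.
(224/503) = +1 → QR.
(264/503) = +1 → QR.
(423/503) = +1 → QR.
(425/503) = -1 → non-residue.
Total quadratic residues among the 6: 4.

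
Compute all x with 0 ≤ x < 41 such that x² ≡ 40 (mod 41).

41 ≡ 1 (mod 4), so we find a root by search.
Trying successive values, 9² = 81 ≡ 40 (mod 41). The other root is 41 − 9 = 32.

9, 32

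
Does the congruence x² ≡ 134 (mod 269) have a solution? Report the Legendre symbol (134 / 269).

Pull out 2: since 269 ≡ 5 (mod 8), (2/269) = -1.
Reciprocity: 67 ≡ 3 and 269 ≡ 1 (mod 4), so (67/269) = +(269/67).
Reduce top mod 67: now compute (1/67).
Reached (1/67) = 1. Collecting the sign flips along the way, the symbol is -1.

-1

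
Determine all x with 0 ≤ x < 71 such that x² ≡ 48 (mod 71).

30, 41

Since 71 ≡ 3 (mod 4), a square root of 48 is 48^((71+1)/4) = 48^18 mod 71.
Repeated squaring: 48^2≡32, 48^4≡30, 48^8≡48, 48^16≡32 (mod 71).
48^18 = 48^(16+2) ≡ 30 (mod 71).
Check: 30² = 900 ≡ 48 (mod 71). The two roots are 30 and 41.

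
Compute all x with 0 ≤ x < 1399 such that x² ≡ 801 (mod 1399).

346, 1053

Since 1399 ≡ 3 (mod 4), a square root of 801 is 801^((1399+1)/4) = 801^350 mod 1399.
Repeated squaring: 801^2≡859, 801^4≡608, 801^8≡328, 801^16≡1260, 801^32≡1134, 801^64≡275, 801^128≡79, 801^256≡645 (mod 1399).
801^350 = 801^(256+64+16+8+4+2) ≡ 346 (mod 1399).
Check: 346² = 119716 ≡ 801 (mod 1399). The two roots are 346 and 1053.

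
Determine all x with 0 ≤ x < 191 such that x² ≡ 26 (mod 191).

44, 147

Since 191 ≡ 3 (mod 4), a square root of 26 is 26^((191+1)/4) = 26^48 mod 191.
Repeated squaring: 26^2≡103, 26^4≡104, 26^8≡120, 26^16≡75, 26^32≡86 (mod 191).
26^48 = 26^(32+16) ≡ 147 (mod 191).
Check: 147² = 21609 ≡ 26 (mod 191). The two roots are 44 and 147.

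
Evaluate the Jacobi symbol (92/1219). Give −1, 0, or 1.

Pull out 2^2: since 1219 ≡ 3 (mod 8), (2/1219) = -1, so (2/1219)^2 = +1.
Reciprocity: 23 ≡ 3 and 1219 ≡ 3 (mod 4), so (23/1219) = −(1219/23).
Reduce top mod 23: now compute (0/23).
Top reduces to 0: gcd > 1, so the symbol is 0.

0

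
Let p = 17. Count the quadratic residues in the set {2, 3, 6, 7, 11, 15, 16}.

(2/17) = +1 → QR.
(3/17) = -1 → non-residue.
(6/17) = -1 → non-residue.
(7/17) = -1 → non-residue.
(11/17) = -1 → non-residue.
(15/17) = +1 → QR.
(16/17) = +1 → QR.
Total quadratic residues among the 7: 3.

3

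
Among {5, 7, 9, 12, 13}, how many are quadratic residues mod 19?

(5/19) = +1 → QR.
(7/19) = +1 → QR.
(9/19) = +1 → QR.
(12/19) = -1 → non-residue.
(13/19) = -1 → non-residue.
Total quadratic residues among the 5: 3.

3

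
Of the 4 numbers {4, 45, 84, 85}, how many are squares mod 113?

2

(4/113) = +1 → QR.
(45/113) = -1 → non-residue.
(84/113) = -1 → non-residue.
(85/113) = +1 → QR.
Total quadratic residues among the 4: 2.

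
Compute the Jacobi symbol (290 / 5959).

-1

Pull out 2: since 5959 ≡ 7 (mod 8), (2/5959) = +1.
Reciprocity: 145 ≡ 1 and 5959 ≡ 3 (mod 4), so (145/5959) = +(5959/145).
Reduce top mod 145: now compute (14/145).
Pull out 2: since 145 ≡ 1 (mod 8), (2/145) = +1.
Reciprocity: 7 ≡ 3 and 145 ≡ 1 (mod 4), so (7/145) = +(145/7).
Reduce top mod 7: now compute (5/7).
Reciprocity: 5 ≡ 1 and 7 ≡ 3 (mod 4), so (5/7) = +(7/5).
Reduce top mod 5: now compute (2/5).
Pull out 2: since 5 ≡ 5 (mod 8), (2/5) = -1.
Reached (1/5) = 1. Collecting the sign flips along the way, the symbol is -1.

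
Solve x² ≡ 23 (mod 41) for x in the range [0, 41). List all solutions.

41 ≡ 1 (mod 4), so we find a root by search.
Trying successive values, 8² = 64 ≡ 23 (mod 41). The other root is 41 − 8 = 33.

8, 33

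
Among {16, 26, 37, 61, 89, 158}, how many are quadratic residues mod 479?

3

(16/479) = +1 → QR.
(26/479) = -1 → non-residue.
(37/479) = -1 → non-residue.
(61/479) = +1 → QR.
(89/479) = +1 → QR.
(158/479) = -1 → non-residue.
Total quadratic residues among the 6: 3.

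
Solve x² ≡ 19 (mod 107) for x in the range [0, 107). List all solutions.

33, 74

Since 107 ≡ 3 (mod 4), a square root of 19 is 19^((107+1)/4) = 19^27 mod 107.
Repeated squaring: 19^2≡40, 19^4≡102, 19^8≡25, 19^16≡90 (mod 107).
19^27 = 19^(16+8+2+1) ≡ 33 (mod 107).
Check: 33² = 1089 ≡ 19 (mod 107). The two roots are 33 and 74.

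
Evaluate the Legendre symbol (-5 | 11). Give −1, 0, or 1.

First reduce: -5 ≡ 6 (mod 11).
Pull out 2: since 11 ≡ 3 (mod 8), (2/11) = -1.
Reciprocity: 3 ≡ 3 and 11 ≡ 3 (mod 4), so (3/11) = −(11/3).
Reduce top mod 3: now compute (2/3).
Pull out 2: since 3 ≡ 3 (mod 8), (2/3) = -1.
Reached (1/3) = 1. Collecting the sign flips along the way, the symbol is -1.

-1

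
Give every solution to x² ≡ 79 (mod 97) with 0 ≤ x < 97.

97 ≡ 1 (mod 4), so we find a root by search.
Trying successive values, 46² = 2116 ≡ 79 (mod 97). The other root is 97 − 46 = 51.

46, 51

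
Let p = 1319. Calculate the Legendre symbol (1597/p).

First reduce: 1597 ≡ 278 (mod 1319).
Pull out 2: since 1319 ≡ 7 (mod 8), (2/1319) = +1.
Reciprocity: 139 ≡ 3 and 1319 ≡ 3 (mod 4), so (139/1319) = −(1319/139).
Reduce top mod 139: now compute (68/139).
Pull out 2^2: since 139 ≡ 3 (mod 8), (2/139) = -1, so (2/139)^2 = +1.
Reciprocity: 17 ≡ 1 and 139 ≡ 3 (mod 4), so (17/139) = +(139/17).
Reduce top mod 17: now compute (3/17).
Reciprocity: 3 ≡ 3 and 17 ≡ 1 (mod 4), so (3/17) = +(17/3).
Reduce top mod 3: now compute (2/3).
Pull out 2: since 3 ≡ 3 (mod 8), (2/3) = -1.
Reached (1/3) = 1. Collecting the sign flips along the way, the symbol is +1.

1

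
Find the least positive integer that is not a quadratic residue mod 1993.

(2/1993) = +1, so 2 is a residue.
(3/1993) = +1, so 3 is a residue.
(4/1993) = +1, so 4 is a residue.
(5/1993) = −1, so 5 is the smallest positive non-residue mod 1993.

5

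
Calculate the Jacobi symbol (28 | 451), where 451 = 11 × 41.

1

Pull out 2^2: since 451 ≡ 3 (mod 8), (2/451) = -1, so (2/451)^2 = +1.
Reciprocity: 7 ≡ 3 and 451 ≡ 3 (mod 4), so (7/451) = −(451/7).
Reduce top mod 7: now compute (3/7).
Reciprocity: 3 ≡ 3 and 7 ≡ 3 (mod 4), so (3/7) = −(7/3).
Reduce top mod 3: now compute (1/3).
Reached (1/3) = 1. Collecting the sign flips along the way, the symbol is +1.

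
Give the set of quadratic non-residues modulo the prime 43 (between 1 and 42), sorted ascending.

Square k = 1,…,21 (k and 43−k give the same square):
1²=1, 2²=4, 3²=9, 4²=16, 5²=25, 6²=36, 7²≡6, 8²≡21, 9²≡38, 10²≡14, 11²≡35, 12²≡15, 13²≡40, 14²≡24, 15²≡10, 16²≡41, 17²≡31, 18²≡23, 19²≡17, 20²≡13, 21²≡11 (mod 43).
The residues are {1, 4, 6, 9, 10, 11, 13, 14, 15, 16, 17, 21, 23, 24, 25, 31, 35, 36, 38, 40, 41}; the non-residues are the remaining 21 nonzero classes.

2,3,5,7,8,12,18,19,20,22,26,27,28,29,30,32,33,34,37,39,42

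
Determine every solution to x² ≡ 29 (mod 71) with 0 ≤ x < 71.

Since 71 ≡ 3 (mod 4), a square root of 29 is 29^((71+1)/4) = 29^18 mod 71.
Repeated squaring: 29^2≡60, 29^4≡50, 29^8≡15, 29^16≡12 (mod 71).
29^18 = 29^(16+2) ≡ 10 (mod 71).
Check: 10² = 100 ≡ 29 (mod 71). The two roots are 10 and 61.

10, 61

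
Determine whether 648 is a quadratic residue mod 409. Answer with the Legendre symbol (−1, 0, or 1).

1

Euler's criterion: (648/409) ≡ 239^204 (mod 409).
239^2 ≡ 270 (mod 409)
239^4 ≡ 98 (mod 409)
239^8 ≡ 197 (mod 409)
239^16 ≡ 363 (mod 409)
239^32 ≡ 71 (mod 409)
239^64 ≡ 133 (mod 409)
239^128 ≡ 102 (mod 409)
239^204 = 239^(128+64+8+4) ≡ 1 (mod 409).
Result is 1, so (648/409) = 1.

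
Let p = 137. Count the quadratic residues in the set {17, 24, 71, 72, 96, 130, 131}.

(17/137) = +1 → QR.
(24/137) = -1 → non-residue.
(71/137) = -1 → non-residue.
(72/137) = +1 → QR.
(96/137) = -1 → non-residue.
(130/137) = +1 → QR.
(131/137) = -1 → non-residue.
Total quadratic residues among the 7: 3.

3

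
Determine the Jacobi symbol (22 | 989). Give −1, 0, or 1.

1

Pull out 2: since 989 ≡ 5 (mod 8), (2/989) = -1.
Reciprocity: 11 ≡ 3 and 989 ≡ 1 (mod 4), so (11/989) = +(989/11).
Reduce top mod 11: now compute (10/11).
Pull out 2: since 11 ≡ 3 (mod 8), (2/11) = -1.
Reciprocity: 5 ≡ 1 and 11 ≡ 3 (mod 4), so (5/11) = +(11/5).
Reduce top mod 5: now compute (1/5).
Reached (1/5) = 1. Collecting the sign flips along the way, the symbol is +1.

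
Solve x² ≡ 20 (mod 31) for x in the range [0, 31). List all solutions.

Since 31 ≡ 3 (mod 4), a square root of 20 is 20^((31+1)/4) = 20^8 mod 31.
Repeated squaring: 20^2≡28, 20^4≡9, 20^8≡19 (mod 31).
20^8 = 20^(8) ≡ 19 (mod 31).
Check: 19² = 361 ≡ 20 (mod 31). The two roots are 12 and 19.

12, 19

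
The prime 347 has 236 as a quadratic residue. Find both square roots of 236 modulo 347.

139, 208

Since 347 ≡ 3 (mod 4), a square root of 236 is 236^((347+1)/4) = 236^87 mod 347.
Repeated squaring: 236^2≡176, 236^4≡93, 236^8≡321, 236^16≡329, 236^32≡324, 236^64≡182 (mod 347).
236^87 = 236^(64+16+4+2+1) ≡ 208 (mod 347).
Check: 208² = 43264 ≡ 236 (mod 347). The two roots are 139 and 208.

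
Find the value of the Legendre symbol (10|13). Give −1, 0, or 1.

Pull out 2: since 13 ≡ 5 (mod 8), (2/13) = -1.
Reciprocity: 5 ≡ 1 and 13 ≡ 1 (mod 4), so (5/13) = +(13/5).
Reduce top mod 5: now compute (3/5).
Reciprocity: 3 ≡ 3 and 5 ≡ 1 (mod 4), so (3/5) = +(5/3).
Reduce top mod 3: now compute (2/3).
Pull out 2: since 3 ≡ 3 (mod 8), (2/3) = -1.
Reached (1/3) = 1. Collecting the sign flips along the way, the symbol is +1.

1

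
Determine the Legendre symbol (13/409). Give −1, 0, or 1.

Euler's criterion: (13/409) ≡ 13^204 (mod 409).
13^2 ≡ 169 (mod 409)
13^4 ≡ 340 (mod 409)
13^8 ≡ 262 (mod 409)
13^16 ≡ 341 (mod 409)
13^32 ≡ 125 (mod 409)
13^64 ≡ 83 (mod 409)
13^128 ≡ 345 (mod 409)
13^204 = 13^(128+64+8+4) ≡ 408 (mod 409).
Result is 408 ≡ −1, so (13/409) = −1.

-1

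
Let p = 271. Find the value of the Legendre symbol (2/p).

1

Pull out 2: since 271 ≡ 7 (mod 8), (2/271) = +1.
Reached (1/271) = 1. Collecting the sign flips along the way, the symbol is +1.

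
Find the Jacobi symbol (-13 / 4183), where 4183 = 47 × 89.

First reduce: -13 ≡ 4170 (mod 4183).
Pull out 2: since 4183 ≡ 7 (mod 8), (2/4183) = +1.
Reciprocity: 2085 ≡ 1 and 4183 ≡ 3 (mod 4), so (2085/4183) = +(4183/2085).
Reduce top mod 2085: now compute (13/2085).
Reciprocity: 13 ≡ 1 and 2085 ≡ 1 (mod 4), so (13/2085) = +(2085/13).
Reduce top mod 13: now compute (5/13).
Reciprocity: 5 ≡ 1 and 13 ≡ 1 (mod 4), so (5/13) = +(13/5).
Reduce top mod 5: now compute (3/5).
Reciprocity: 3 ≡ 3 and 5 ≡ 1 (mod 4), so (3/5) = +(5/3).
Reduce top mod 3: now compute (2/3).
Pull out 2: since 3 ≡ 3 (mod 8), (2/3) = -1.
Reached (1/3) = 1. Collecting the sign flips along the way, the symbol is -1.

-1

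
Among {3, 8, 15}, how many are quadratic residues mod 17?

2

(3/17) = -1 → non-residue.
(8/17) = +1 → QR.
(15/17) = +1 → QR.
Total quadratic residues among the 3: 2.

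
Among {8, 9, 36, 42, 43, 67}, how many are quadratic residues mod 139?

4

(8/139) = -1 → non-residue.
(9/139) = +1 → QR.
(36/139) = +1 → QR.
(42/139) = +1 → QR.
(43/139) = -1 → non-residue.
(67/139) = +1 → QR.
Total quadratic residues among the 6: 4.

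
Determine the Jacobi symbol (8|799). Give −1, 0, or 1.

Pull out 2^3: since 799 ≡ 7 (mod 8), (2/799) = +1, so (2/799)^3 = +1.
Reached (1/799) = 1. Collecting the sign flips along the way, the symbol is +1.

1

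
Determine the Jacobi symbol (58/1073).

0

Pull out 2: since 1073 ≡ 1 (mod 8), (2/1073) = +1.
Reciprocity: 29 ≡ 1 and 1073 ≡ 1 (mod 4), so (29/1073) = +(1073/29).
Reduce top mod 29: now compute (0/29).
Top reduces to 0: gcd > 1, so the symbol is 0.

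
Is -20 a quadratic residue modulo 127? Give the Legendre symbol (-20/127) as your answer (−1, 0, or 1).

1

First reduce: -20 ≡ 107 (mod 127).
Reciprocity: 107 ≡ 3 and 127 ≡ 3 (mod 4), so (107/127) = −(127/107).
Reduce top mod 107: now compute (20/107).
Pull out 2^2: since 107 ≡ 3 (mod 8), (2/107) = -1, so (2/107)^2 = +1.
Reciprocity: 5 ≡ 1 and 107 ≡ 3 (mod 4), so (5/107) = +(107/5).
Reduce top mod 5: now compute (2/5).
Pull out 2: since 5 ≡ 5 (mod 8), (2/5) = -1.
Reached (1/5) = 1. Collecting the sign flips along the way, the symbol is +1.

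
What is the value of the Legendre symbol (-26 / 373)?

First reduce: -26 ≡ 347 (mod 373).
Reciprocity: 347 ≡ 3 and 373 ≡ 1 (mod 4), so (347/373) = +(373/347).
Reduce top mod 347: now compute (26/347).
Pull out 2: since 347 ≡ 3 (mod 8), (2/347) = -1.
Reciprocity: 13 ≡ 1 and 347 ≡ 3 (mod 4), so (13/347) = +(347/13).
Reduce top mod 13: now compute (9/13).
Reciprocity: 9 ≡ 1 and 13 ≡ 1 (mod 4), so (9/13) = +(13/9).
Reduce top mod 9: now compute (4/9).
Pull out 2^2: since 9 ≡ 1 (mod 8), (2/9) = +1, so (2/9)^2 = +1.
Reached (1/9) = 1. Collecting the sign flips along the way, the symbol is -1.

-1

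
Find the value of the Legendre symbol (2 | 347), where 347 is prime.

-1

Pull out 2: since 347 ≡ 3 (mod 8), (2/347) = -1.
Reached (1/347) = 1. Collecting the sign flips along the way, the symbol is -1.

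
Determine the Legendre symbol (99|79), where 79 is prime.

1

First reduce: 99 ≡ 20 (mod 79).
Pull out 2^2: since 79 ≡ 7 (mod 8), (2/79) = +1, so (2/79)^2 = +1.
Reciprocity: 5 ≡ 1 and 79 ≡ 3 (mod 4), so (5/79) = +(79/5).
Reduce top mod 5: now compute (4/5).
Pull out 2^2: since 5 ≡ 5 (mod 8), (2/5) = -1, so (2/5)^2 = +1.
Reached (1/5) = 1. Collecting the sign flips along the way, the symbol is +1.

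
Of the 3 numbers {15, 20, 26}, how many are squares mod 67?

(15/67) = +1 → QR.
(20/67) = -1 → non-residue.
(26/67) = +1 → QR.
Total quadratic residues among the 3: 2.

2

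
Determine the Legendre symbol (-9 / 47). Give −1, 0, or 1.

Euler's criterion: (-9/47) ≡ 38^23 (mod 47).
38^2 ≡ 34 (mod 47)
38^4 ≡ 28 (mod 47)
38^8 ≡ 32 (mod 47)
38^16 ≡ 37 (mod 47)
38^23 = 38^(16+4+2+1) ≡ 46 (mod 47).
Result is 46 ≡ −1, so (-9/47) = −1.

-1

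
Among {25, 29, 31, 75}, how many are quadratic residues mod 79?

2

(25/79) = +1 → QR.
(29/79) = -1 → non-residue.
(31/79) = +1 → QR.
(75/79) = -1 → non-residue.
Total quadratic residues among the 4: 2.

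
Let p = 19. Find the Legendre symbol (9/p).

1

Euler's criterion: (9/19) ≡ 9^9 (mod 19).
9^2 ≡ 5 (mod 19)
9^4 ≡ 6 (mod 19)
9^8 ≡ 17 (mod 19)
9^9 = 9^(8+1) ≡ 1 (mod 19).
Result is 1, so (9/19) = 1.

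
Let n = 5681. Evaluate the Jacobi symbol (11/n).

1

Reciprocity: 11 ≡ 3 and 5681 ≡ 1 (mod 4), so (11/5681) = +(5681/11).
Reduce top mod 11: now compute (5/11).
Reciprocity: 5 ≡ 1 and 11 ≡ 3 (mod 4), so (5/11) = +(11/5).
Reduce top mod 5: now compute (1/5).
Reached (1/5) = 1. Collecting the sign flips along the way, the symbol is +1.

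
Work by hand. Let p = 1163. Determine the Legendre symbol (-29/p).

1

First reduce: -29 ≡ 1134 (mod 1163).
Pull out 2: since 1163 ≡ 3 (mod 8), (2/1163) = -1.
Reciprocity: 567 ≡ 3 and 1163 ≡ 3 (mod 4), so (567/1163) = −(1163/567).
Reduce top mod 567: now compute (29/567).
Reciprocity: 29 ≡ 1 and 567 ≡ 3 (mod 4), so (29/567) = +(567/29).
Reduce top mod 29: now compute (16/29).
Pull out 2^4: since 29 ≡ 5 (mod 8), (2/29) = -1, so (2/29)^4 = +1.
Reached (1/29) = 1. Collecting the sign flips along the way, the symbol is +1.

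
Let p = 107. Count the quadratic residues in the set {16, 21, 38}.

(16/107) = +1 → QR.
(21/107) = -1 → non-residue.
(38/107) = -1 → non-residue.
Total quadratic residues among the 3: 1.

1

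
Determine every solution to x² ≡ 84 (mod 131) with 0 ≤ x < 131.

Since 131 ≡ 3 (mod 4), a square root of 84 is 84^((131+1)/4) = 84^33 mod 131.
Repeated squaring: 84^2≡113, 84^4≡62, 84^8≡45, 84^16≡60, 84^32≡63 (mod 131).
84^33 = 84^(32+1) ≡ 52 (mod 131).
Check: 52² = 2704 ≡ 84 (mod 131). The two roots are 52 and 79.

52, 79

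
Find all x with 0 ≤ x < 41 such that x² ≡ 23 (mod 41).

41 ≡ 1 (mod 4), so we find a root by search.
Trying successive values, 8² = 64 ≡ 23 (mod 41). The other root is 41 − 8 = 33.

8, 33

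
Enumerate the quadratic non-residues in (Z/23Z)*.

Square k = 1,…,11 (k and 23−k give the same square):
1²=1, 2²=4, 3²=9, 4²=16, 5²≡2, 6²≡13, 7²≡3, 8²≡18, 9²≡12, 10²≡8, 11²≡6 (mod 23).
The residues are {1, 2, 3, 4, 6, 8, 9, 12, 13, 16, 18}; the non-residues are the remaining 11 nonzero classes.

5 7 10 11 14 15 17 19 20 21 22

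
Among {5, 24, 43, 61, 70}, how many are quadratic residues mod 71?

3

(5/71) = +1 → QR.
(24/71) = +1 → QR.
(43/71) = +1 → QR.
(61/71) = -1 → non-residue.
(70/71) = -1 → non-residue.
Total quadratic residues among the 5: 3.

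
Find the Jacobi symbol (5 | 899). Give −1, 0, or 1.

Reciprocity: 5 ≡ 1 and 899 ≡ 3 (mod 4), so (5/899) = +(899/5).
Reduce top mod 5: now compute (4/5).
Pull out 2^2: since 5 ≡ 5 (mod 8), (2/5) = -1, so (2/5)^2 = +1.
Reached (1/5) = 1. Collecting the sign flips along the way, the symbol is +1.

1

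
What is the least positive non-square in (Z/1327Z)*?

(2/1327) = +1, so 2 is a residue.
(3/1327) = −1, so 3 is the smallest positive non-residue mod 1327.

3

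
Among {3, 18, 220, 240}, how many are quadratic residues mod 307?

1

(3/307) = -1 → non-residue.
(18/307) = -1 → non-residue.
(220/307) = -1 → non-residue.
(240/307) = +1 → QR.
Total quadratic residues among the 4: 1.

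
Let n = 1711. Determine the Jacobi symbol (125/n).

Reciprocity: 125 ≡ 1 and 1711 ≡ 3 (mod 4), so (125/1711) = +(1711/125).
Reduce top mod 125: now compute (86/125).
Pull out 2: since 125 ≡ 5 (mod 8), (2/125) = -1.
Reciprocity: 43 ≡ 3 and 125 ≡ 1 (mod 4), so (43/125) = +(125/43).
Reduce top mod 43: now compute (39/43).
Reciprocity: 39 ≡ 3 and 43 ≡ 3 (mod 4), so (39/43) = −(43/39).
Reduce top mod 39: now compute (4/39).
Pull out 2^2: since 39 ≡ 7 (mod 8), (2/39) = +1, so (2/39)^2 = +1.
Reached (1/39) = 1. Collecting the sign flips along the way, the symbol is +1.

1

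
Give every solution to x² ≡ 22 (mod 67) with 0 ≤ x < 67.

25, 42

Since 67 ≡ 3 (mod 4), a square root of 22 is 22^((67+1)/4) = 22^17 mod 67.
Repeated squaring: 22^2≡15, 22^4≡24, 22^8≡40, 22^16≡59 (mod 67).
22^17 = 22^(16+1) ≡ 25 (mod 67).
Check: 25² = 625 ≡ 22 (mod 67). The two roots are 25 and 42.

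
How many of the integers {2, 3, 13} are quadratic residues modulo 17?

2

(2/17) = +1 → QR.
(3/17) = -1 → non-residue.
(13/17) = +1 → QR.
Total quadratic residues among the 3: 2.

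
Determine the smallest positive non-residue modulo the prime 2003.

(2/2003) = −1, so 2 is the smallest positive non-residue mod 2003.

2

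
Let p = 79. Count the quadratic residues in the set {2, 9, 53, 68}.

(2/79) = +1 → QR.
(9/79) = +1 → QR.
(53/79) = -1 → non-residue.
(68/79) = -1 → non-residue.
Total quadratic residues among the 4: 2.

2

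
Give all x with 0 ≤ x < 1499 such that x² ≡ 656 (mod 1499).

Since 1499 ≡ 3 (mod 4), a square root of 656 is 656^((1499+1)/4) = 656^375 mod 1499.
Repeated squaring: 656^2≡123, 656^4≡139, 656^8≡1333, 656^16≡574, 656^32≡1195, 656^64≡977, 656^128≡1165, 656^256≡630 (mod 1499).
656^375 = 656^(256+64+32+16+4+2+1) ≡ 620 (mod 1499).
Check: 620² = 384400 ≡ 656 (mod 1499). The two roots are 620 and 879.

620, 879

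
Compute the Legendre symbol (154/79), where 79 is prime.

First reduce: 154 ≡ 75 (mod 79).
Reciprocity: 75 ≡ 3 and 79 ≡ 3 (mod 4), so (75/79) = −(79/75).
Reduce top mod 75: now compute (4/75).
Pull out 2^2: since 75 ≡ 3 (mod 8), (2/75) = -1, so (2/75)^2 = +1.
Reached (1/75) = 1. Collecting the sign flips along the way, the symbol is -1.

-1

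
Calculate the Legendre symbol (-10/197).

1

First reduce: -10 ≡ 187 (mod 197).
Reciprocity: 187 ≡ 3 and 197 ≡ 1 (mod 4), so (187/197) = +(197/187).
Reduce top mod 187: now compute (10/187).
Pull out 2: since 187 ≡ 3 (mod 8), (2/187) = -1.
Reciprocity: 5 ≡ 1 and 187 ≡ 3 (mod 4), so (5/187) = +(187/5).
Reduce top mod 5: now compute (2/5).
Pull out 2: since 5 ≡ 5 (mod 8), (2/5) = -1.
Reached (1/5) = 1. Collecting the sign flips along the way, the symbol is +1.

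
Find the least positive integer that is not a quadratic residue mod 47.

(2/47) = +1, so 2 is a residue.
(3/47) = +1, so 3 is a residue.
(4/47) = +1, so 4 is a residue.
(5/47) = −1, so 5 is the smallest positive non-residue mod 47.

5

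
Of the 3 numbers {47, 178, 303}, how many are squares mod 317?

(47/317) = -1 → non-residue.
(178/317) = -1 → non-residue.
(303/317) = -1 → non-residue.
Total quadratic residues among the 3: 0.

0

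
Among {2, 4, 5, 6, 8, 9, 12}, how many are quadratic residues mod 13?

3

(2/13) = -1 → non-residue.
(4/13) = +1 → QR.
(5/13) = -1 → non-residue.
(6/13) = -1 → non-residue.
(8/13) = -1 → non-residue.
(9/13) = +1 → QR.
(12/13) = +1 → QR.
Total quadratic residues among the 7: 3.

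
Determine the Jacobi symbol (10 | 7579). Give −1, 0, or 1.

Pull out 2: since 7579 ≡ 3 (mod 8), (2/7579) = -1.
Reciprocity: 5 ≡ 1 and 7579 ≡ 3 (mod 4), so (5/7579) = +(7579/5).
Reduce top mod 5: now compute (4/5).
Pull out 2^2: since 5 ≡ 5 (mod 8), (2/5) = -1, so (2/5)^2 = +1.
Reached (1/5) = 1. Collecting the sign flips along the way, the symbol is -1.

-1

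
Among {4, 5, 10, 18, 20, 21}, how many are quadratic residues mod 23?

(4/23) = +1 → QR.
(5/23) = -1 → non-residue.
(10/23) = -1 → non-residue.
(18/23) = +1 → QR.
(20/23) = -1 → non-residue.
(21/23) = -1 → non-residue.
Total quadratic residues among the 6: 2.

2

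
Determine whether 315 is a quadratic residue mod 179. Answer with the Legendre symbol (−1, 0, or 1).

-1

Euler's criterion: (315/179) ≡ 136^89 (mod 179).
136^2 ≡ 59 (mod 179)
136^4 ≡ 80 (mod 179)
136^8 ≡ 135 (mod 179)
136^16 ≡ 146 (mod 179)
136^32 ≡ 15 (mod 179)
136^64 ≡ 46 (mod 179)
136^89 = 136^(64+16+8+1) ≡ 178 (mod 179).
Result is 178 ≡ −1, so (315/179) = −1.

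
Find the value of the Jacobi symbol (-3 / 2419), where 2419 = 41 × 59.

First reduce: -3 ≡ 2416 (mod 2419).
Pull out 2^4: since 2419 ≡ 3 (mod 8), (2/2419) = -1, so (2/2419)^4 = +1.
Reciprocity: 151 ≡ 3 and 2419 ≡ 3 (mod 4), so (151/2419) = −(2419/151).
Reduce top mod 151: now compute (3/151).
Reciprocity: 3 ≡ 3 and 151 ≡ 3 (mod 4), so (3/151) = −(151/3).
Reduce top mod 3: now compute (1/3).
Reached (1/3) = 1. Collecting the sign flips along the way, the symbol is +1.

1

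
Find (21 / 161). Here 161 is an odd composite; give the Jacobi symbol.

Reciprocity: 21 ≡ 1 and 161 ≡ 1 (mod 4), so (21/161) = +(161/21).
Reduce top mod 21: now compute (14/21).
Pull out 2: since 21 ≡ 5 (mod 8), (2/21) = -1.
Reciprocity: 7 ≡ 3 and 21 ≡ 1 (mod 4), so (7/21) = +(21/7).
Reduce top mod 7: now compute (0/7).
Top reduces to 0: gcd > 1, so the symbol is 0.

0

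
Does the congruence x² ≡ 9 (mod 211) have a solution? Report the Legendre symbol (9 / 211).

1

Euler's criterion: (9/211) ≡ 9^105 (mod 211).
9^2 ≡ 81 (mod 211)
9^4 ≡ 20 (mod 211)
9^8 ≡ 189 (mod 211)
9^16 ≡ 62 (mod 211)
9^32 ≡ 46 (mod 211)
9^64 ≡ 6 (mod 211)
9^105 = 9^(64+32+8+1) ≡ 1 (mod 211).
Result is 1, so (9/211) = 1.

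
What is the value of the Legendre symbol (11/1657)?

Reciprocity: 11 ≡ 3 and 1657 ≡ 1 (mod 4), so (11/1657) = +(1657/11).
Reduce top mod 11: now compute (7/11).
Reciprocity: 7 ≡ 3 and 11 ≡ 3 (mod 4), so (7/11) = −(11/7).
Reduce top mod 7: now compute (4/7).
Pull out 2^2: since 7 ≡ 7 (mod 8), (2/7) = +1, so (2/7)^2 = +1.
Reached (1/7) = 1. Collecting the sign flips along the way, the symbol is -1.

-1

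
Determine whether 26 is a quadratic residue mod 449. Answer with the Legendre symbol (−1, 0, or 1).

-1

Pull out 2: since 449 ≡ 1 (mod 8), (2/449) = +1.
Reciprocity: 13 ≡ 1 and 449 ≡ 1 (mod 4), so (13/449) = +(449/13).
Reduce top mod 13: now compute (7/13).
Reciprocity: 7 ≡ 3 and 13 ≡ 1 (mod 4), so (7/13) = +(13/7).
Reduce top mod 7: now compute (6/7).
Pull out 2: since 7 ≡ 7 (mod 8), (2/7) = +1.
Reciprocity: 3 ≡ 3 and 7 ≡ 3 (mod 4), so (3/7) = −(7/3).
Reduce top mod 3: now compute (1/3).
Reached (1/3) = 1. Collecting the sign flips along the way, the symbol is -1.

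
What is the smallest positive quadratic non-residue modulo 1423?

(2/1423) = +1, so 2 is a residue.
(3/1423) = −1, so 3 is the smallest positive non-residue mod 1423.

3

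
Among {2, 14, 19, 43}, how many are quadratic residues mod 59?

1

(2/59) = -1 → non-residue.
(14/59) = -1 → non-residue.
(19/59) = +1 → QR.
(43/59) = -1 → non-residue.
Total quadratic residues among the 4: 1.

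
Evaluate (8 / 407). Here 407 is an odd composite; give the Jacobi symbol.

Pull out 2^3: since 407 ≡ 7 (mod 8), (2/407) = +1, so (2/407)^3 = +1.
Reached (1/407) = 1. Collecting the sign flips along the way, the symbol is +1.

1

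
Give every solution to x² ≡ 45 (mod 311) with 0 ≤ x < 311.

40, 271

Since 311 ≡ 3 (mod 4), a square root of 45 is 45^((311+1)/4) = 45^78 mod 311.
Repeated squaring: 45^2≡159, 45^4≡90, 45^8≡14, 45^16≡196, 45^32≡163, 45^64≡134 (mod 311).
45^78 = 45^(64+8+4+2) ≡ 40 (mod 311).
Check: 40² = 1600 ≡ 45 (mod 311). The two roots are 40 and 271.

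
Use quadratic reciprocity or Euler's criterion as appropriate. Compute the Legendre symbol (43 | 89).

Reciprocity: 43 ≡ 3 and 89 ≡ 1 (mod 4), so (43/89) = +(89/43).
Reduce top mod 43: now compute (3/43).
Reciprocity: 3 ≡ 3 and 43 ≡ 3 (mod 4), so (3/43) = −(43/3).
Reduce top mod 3: now compute (1/3).
Reached (1/3) = 1. Collecting the sign flips along the way, the symbol is -1.

-1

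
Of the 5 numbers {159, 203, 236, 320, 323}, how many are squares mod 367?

2

(159/367) = -1 → non-residue.
(203/367) = -1 → non-residue.
(236/367) = +1 → QR.
(320/367) = -1 → non-residue.
(323/367) = +1 → QR.
Total quadratic residues among the 5: 2.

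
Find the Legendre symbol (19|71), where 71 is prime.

Euler's criterion: (19/71) ≡ 19^35 (mod 71).
19^2 ≡ 6 (mod 71)
19^4 ≡ 36 (mod 71)
19^8 ≡ 18 (mod 71)
19^16 ≡ 40 (mod 71)
19^32 ≡ 38 (mod 71)
19^35 = 19^(32+2+1) ≡ 1 (mod 71).
Result is 1, so (19/71) = 1.

1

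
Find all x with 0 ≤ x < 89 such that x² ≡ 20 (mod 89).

89 ≡ 1 (mod 4), so we find a root by search.
Trying successive values, 38² = 1444 ≡ 20 (mod 89). The other root is 89 − 38 = 51.

38, 51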